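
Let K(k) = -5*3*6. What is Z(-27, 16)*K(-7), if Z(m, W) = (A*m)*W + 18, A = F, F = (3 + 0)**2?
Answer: 348300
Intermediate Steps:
F = 9 (F = 3**2 = 9)
A = 9
K(k) = -90 (K(k) = -15*6 = -90)
Z(m, W) = 18 + 9*W*m (Z(m, W) = (9*m)*W + 18 = 9*W*m + 18 = 18 + 9*W*m)
Z(-27, 16)*K(-7) = (18 + 9*16*(-27))*(-90) = (18 - 3888)*(-90) = -3870*(-90) = 348300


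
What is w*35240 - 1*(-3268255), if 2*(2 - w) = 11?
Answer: 3144915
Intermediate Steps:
w = -7/2 (w = 2 - ½*11 = 2 - 11/2 = -7/2 ≈ -3.5000)
w*35240 - 1*(-3268255) = -7/2*35240 - 1*(-3268255) = -123340 + 3268255 = 3144915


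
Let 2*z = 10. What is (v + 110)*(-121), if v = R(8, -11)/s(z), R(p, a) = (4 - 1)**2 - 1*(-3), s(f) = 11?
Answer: -13442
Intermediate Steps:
z = 5 (z = (1/2)*10 = 5)
R(p, a) = 12 (R(p, a) = 3**2 + 3 = 9 + 3 = 12)
v = 12/11 ≈ 1.0909
(v + 110)*(-121) = (12/11 + 110)*(-121) = (1222/11)*(-121) = -13442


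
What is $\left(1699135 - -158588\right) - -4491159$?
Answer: $6348882$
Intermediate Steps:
$\left(1699135 - -158588\right) - -4491159 = \left(1699135 + 158588\right) + 4491159 = 1857723 + 4491159 = 6348882$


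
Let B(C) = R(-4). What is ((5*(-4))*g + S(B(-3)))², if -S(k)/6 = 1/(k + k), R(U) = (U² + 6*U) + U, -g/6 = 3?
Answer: 2076481/16 ≈ 1.2978e+5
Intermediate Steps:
g = -18 (g = -6*3 = -18)
R(U) = U² + 7*U
B(C) = -12 (B(C) = -4*(7 - 4) = -4*3 = -12)
S(k) = -3/k (S(k) = -6/(k + k) = -6*1/(2*k) = -3/k)
((5*(-4))*g + S(B(-3)))² = ((5*(-4))*(-18) - 3/(-12))² = (-20*(-18) - 3*(-1/12))² = (360 + ¼)² = (1441/4)² = 2076481/16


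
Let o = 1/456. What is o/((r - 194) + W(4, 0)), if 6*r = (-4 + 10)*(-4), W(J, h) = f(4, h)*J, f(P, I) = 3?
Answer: -1/84816 ≈ -1.1790e-5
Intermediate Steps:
W(J, h) = 3*J
r = -4 (r = ((-4 + 10)*(-4))/6 = (6*(-4))/6 = (⅙)*(-24) = -4)
o = 1/456 ≈ 0.0021930
o/((r - 194) + W(4, 0)) = 1/(456*((-4 - 194) + 3*4)) = 1/(456*(-198 + 12)) = (1/456)/(-186) = (1/456)*(-1/186) = -1/84816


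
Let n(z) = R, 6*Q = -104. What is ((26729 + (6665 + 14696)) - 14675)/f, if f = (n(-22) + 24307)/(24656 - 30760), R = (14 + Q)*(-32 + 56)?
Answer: -29137880/3461 ≈ -8418.9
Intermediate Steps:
Q = -52/3 (Q = (1/6)*(-104) = -52/3 ≈ -17.333)
R = -80 (R = (14 - 52/3)*(-32 + 56) = -10/3*24 = -80)
n(z) = -80
f = -3461/872 (f = (-80 + 24307)/(24656 - 30760) = 24227/(-6104) = 24227*(-1/6104) = -3461/872 ≈ -3.9690)
((26729 + (6665 + 14696)) - 14675)/f = ((26729 + (6665 + 14696)) - 14675)/(-3461/872) = ((26729 + 21361) - 14675)*(-872/3461) = (48090 - 14675)*(-872/3461) = 33415*(-872/3461) = -29137880/3461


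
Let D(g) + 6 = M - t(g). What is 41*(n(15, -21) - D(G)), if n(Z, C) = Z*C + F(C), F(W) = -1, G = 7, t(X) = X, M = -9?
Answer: -12054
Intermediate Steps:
n(Z, C) = -1 + C*Z (n(Z, C) = Z*C - 1 = C*Z - 1 = -1 + C*Z)
D(g) = -15 - g (D(g) = -6 + (-9 - g) = -15 - g)
41*(n(15, -21) - D(G)) = 41*((-1 - 21*15) - (-15 - 1*7)) = 41*((-1 - 315) - (-15 - 7)) = 41*(-316 - 1*(-22)) = 41*(-316 + 22) = 41*(-294) = -12054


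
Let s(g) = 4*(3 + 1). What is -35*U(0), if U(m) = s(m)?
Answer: -560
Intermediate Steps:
s(g) = 16 (s(g) = 4*4 = 16)
U(m) = 16
-35*U(0) = -35*16 = -560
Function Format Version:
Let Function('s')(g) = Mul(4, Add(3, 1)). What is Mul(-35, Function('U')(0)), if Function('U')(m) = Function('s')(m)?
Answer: -560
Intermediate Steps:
Function('s')(g) = 16 (Function('s')(g) = Mul(4, 4) = 16)
Function('U')(m) = 16
Mul(-35, Function('U')(0)) = Mul(-35, 16) = -560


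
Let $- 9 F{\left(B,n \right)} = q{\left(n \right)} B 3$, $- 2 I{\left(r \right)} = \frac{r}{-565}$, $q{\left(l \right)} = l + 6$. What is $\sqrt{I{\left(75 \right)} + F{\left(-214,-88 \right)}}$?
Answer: $\frac{i \sqrt{2688814434}}{678} \approx 76.48 i$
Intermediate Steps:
$q{\left(l \right)} = 6 + l$
$I{\left(r \right)} = \frac{r}{1130}$ ($I{\left(r \right)} = - \frac{r \frac{1}{-565}}{2} = - \frac{r \left(- \frac{1}{565}\right)}{2} = - \frac{\left(- \frac{1}{565}\right) r}{2} = \frac{r}{1130}$)
$F{\left(B,n \right)} = - \frac{B \left(6 + n\right)}{3}$ ($F{\left(B,n \right)} = - \frac{\left(6 + n\right) B 3}{9} = - \frac{B \left(6 + n\right) 3}{9} = - \frac{3 B \left(6 + n\right)}{9} = - \frac{B \left(6 + n\right)}{3}$)
$\sqrt{I{\left(75 \right)} + F{\left(-214,-88 \right)}} = \sqrt{\frac{1}{1130} \cdot 75 - - \frac{214 \left(6 - 88\right)}{3}} = \sqrt{\frac{15}{226} - \left(- \frac{214}{3}\right) \left(-82\right)} = \sqrt{\frac{15}{226} - \frac{17548}{3}} = \sqrt{- \frac{3965803}{678}} = \frac{i \sqrt{2688814434}}{678}$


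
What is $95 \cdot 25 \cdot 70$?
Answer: $166250$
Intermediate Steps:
$95 \cdot 25 \cdot 70 = 2375 \cdot 70 = 166250$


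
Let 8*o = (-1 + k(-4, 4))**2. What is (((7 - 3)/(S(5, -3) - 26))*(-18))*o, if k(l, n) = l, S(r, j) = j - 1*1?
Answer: 15/2 ≈ 7.5000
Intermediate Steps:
S(r, j) = -1 + j (S(r, j) = j - 1 = -1 + j)
o = 25/8 (o = (-1 - 4)**2/8 = (1/8)*(-5)**2 = (1/8)*25 = 25/8 ≈ 3.1250)
(((7 - 3)/(S(5, -3) - 26))*(-18))*o = (((7 - 3)/((-1 - 3) - 26))*(-18))*(25/8) = ((4/(-4 - 26))*(-18))*(25/8) = ((4/(-30))*(-18))*(25/8) = ((4*(-1/30))*(-18))*(25/8) = -2/15*(-18)*(25/8) = (12/5)*(25/8) = 15/2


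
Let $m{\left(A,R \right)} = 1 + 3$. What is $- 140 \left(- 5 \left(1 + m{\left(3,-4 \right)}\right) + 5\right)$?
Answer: $2800$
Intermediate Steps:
$m{\left(A,R \right)} = 4$
$- 140 \left(- 5 \left(1 + m{\left(3,-4 \right)}\right) + 5\right) = - 140 \left(- 5 \left(1 + 4\right) + 5\right) = - 140 \left(\left(-5\right) 5 + 5\right) = - 140 \left(-25 + 5\right) = \left(-140\right) \left(-20\right) = 2800$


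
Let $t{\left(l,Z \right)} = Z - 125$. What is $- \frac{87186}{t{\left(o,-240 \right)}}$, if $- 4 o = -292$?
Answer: $\frac{87186}{365} \approx 238.87$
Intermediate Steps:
$o = 73$ ($o = \left(- \frac{1}{4}\right) \left(-292\right) = 73$)
$t{\left(l,Z \right)} = -125 + Z$ ($t{\left(l,Z \right)} = Z - 125 = -125 + Z$)
$- \frac{87186}{t{\left(o,-240 \right)}} = - \frac{87186}{-125 - 240} = - \frac{87186}{-365} = \left(-87186\right) \left(- \frac{1}{365}\right) = \frac{87186}{365}$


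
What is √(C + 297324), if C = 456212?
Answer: 232*√14 ≈ 868.06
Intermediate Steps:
√(C + 297324) = √(456212 + 297324) = √753536 = 232*√14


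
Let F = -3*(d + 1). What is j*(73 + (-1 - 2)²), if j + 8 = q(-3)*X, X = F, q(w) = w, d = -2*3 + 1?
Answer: -3608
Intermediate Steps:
d = -5 (d = -6 + 1 = -5)
F = 12 (F = -3*(-5 + 1) = -3*(-4) = 12)
X = 12
j = -44 (j = -8 - 3*12 = -8 - 36 = -44)
j*(73 + (-1 - 2)²) = -44*(73 + (-1 - 2)²) = -44*(73 + (-3)²) = -44*(73 + 9) = -44*82 = -3608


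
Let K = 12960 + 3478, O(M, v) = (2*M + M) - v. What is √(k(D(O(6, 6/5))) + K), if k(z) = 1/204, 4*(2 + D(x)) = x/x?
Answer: √171021003/102 ≈ 128.21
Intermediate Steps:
O(M, v) = -v + 3*M (O(M, v) = 3*M - v = -v + 3*M)
D(x) = -7/4 (D(x) = -2 + (x/x)/4 = -2 + (¼)*1 = -2 + ¼ = -7/4)
K = 16438
k(z) = 1/204
√(k(D(O(6, 6/5))) + K) = √(1/204 + 16438) = √(3353353/204) = √171021003/102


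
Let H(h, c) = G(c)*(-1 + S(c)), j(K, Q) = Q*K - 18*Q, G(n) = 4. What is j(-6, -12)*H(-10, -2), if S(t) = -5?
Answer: -6912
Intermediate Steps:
j(K, Q) = -18*Q + K*Q (j(K, Q) = K*Q - 18*Q = -18*Q + K*Q)
H(h, c) = -24 (H(h, c) = 4*(-1 - 5) = 4*(-6) = -24)
j(-6, -12)*H(-10, -2) = -12*(-18 - 6)*(-24) = -12*(-24)*(-24) = 288*(-24) = -6912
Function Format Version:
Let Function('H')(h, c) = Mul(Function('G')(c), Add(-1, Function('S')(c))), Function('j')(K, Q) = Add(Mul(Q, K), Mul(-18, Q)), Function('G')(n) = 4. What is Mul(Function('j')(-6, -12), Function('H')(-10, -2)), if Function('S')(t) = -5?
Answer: -6912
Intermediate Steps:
Function('j')(K, Q) = Add(Mul(-18, Q), Mul(K, Q)) (Function('j')(K, Q) = Add(Mul(K, Q), Mul(-18, Q)) = Add(Mul(-18, Q), Mul(K, Q)))
Function('H')(h, c) = -24 (Function('H')(h, c) = Mul(4, Add(-1, -5)) = Mul(4, -6) = -24)
Mul(Function('j')(-6, -12), Function('H')(-10, -2)) = Mul(Mul(-12, Add(-18, -6)), -24) = Mul(Mul(-12, -24), -24) = Mul(288, -24) = -6912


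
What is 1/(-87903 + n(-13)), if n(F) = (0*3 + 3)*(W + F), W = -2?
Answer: -1/87948 ≈ -1.1370e-5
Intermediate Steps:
n(F) = -6 + 3*F (n(F) = (0*3 + 3)*(-2 + F) = (0 + 3)*(-2 + F) = 3*(-2 + F) = -6 + 3*F)
1/(-87903 + n(-13)) = 1/(-87903 + (-6 + 3*(-13))) = 1/(-87903 + (-6 - 39)) = 1/(-87903 - 45) = 1/(-87948) = -1/87948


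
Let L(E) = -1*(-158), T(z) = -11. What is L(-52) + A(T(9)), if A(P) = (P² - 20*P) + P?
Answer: 488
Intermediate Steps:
L(E) = 158
A(P) = P² - 19*P
L(-52) + A(T(9)) = 158 - 11*(-19 - 11) = 158 - 11*(-30) = 158 + 330 = 488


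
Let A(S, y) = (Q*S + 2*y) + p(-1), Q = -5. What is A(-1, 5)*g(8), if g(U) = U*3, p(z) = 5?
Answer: 480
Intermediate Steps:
A(S, y) = 5 - 5*S + 2*y (A(S, y) = (-5*S + 2*y) + 5 = 5 - 5*S + 2*y)
g(U) = 3*U
A(-1, 5)*g(8) = (5 - 5*(-1) + 2*5)*(3*8) = (5 + 5 + 10)*24 = 20*24 = 480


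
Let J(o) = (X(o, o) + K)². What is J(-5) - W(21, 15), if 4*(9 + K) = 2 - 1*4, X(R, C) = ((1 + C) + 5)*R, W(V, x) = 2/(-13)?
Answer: 10941/52 ≈ 210.40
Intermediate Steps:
W(V, x) = -2/13 (W(V, x) = 2*(-1/13) = -2/13)
X(R, C) = R*(6 + C) (X(R, C) = (6 + C)*R = R*(6 + C))
K = -19/2 (K = -9 + (2 - 1*4)/4 = -9 + (2 - 4)/4 = -9 + (¼)*(-2) = -9 - ½ = -19/2 ≈ -9.5000)
J(o) = (-19/2 + o*(6 + o))² (J(o) = (o*(6 + o) - 19/2)² = (-19/2 + o*(6 + o))²)
J(-5) - W(21, 15) = (-19 + 2*(-5)*(6 - 5))²/4 - 1*(-2/13) = (-19 + 2*(-5)*1)²/4 + 2/13 = (-19 - 10)²/4 + 2/13 = (¼)*(-29)² + 2/13 = (¼)*841 + 2/13 = 841/4 + 2/13 = 10941/52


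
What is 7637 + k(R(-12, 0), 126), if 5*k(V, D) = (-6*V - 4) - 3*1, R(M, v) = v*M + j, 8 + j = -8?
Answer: 38274/5 ≈ 7654.8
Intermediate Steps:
j = -16 (j = -8 - 8 = -16)
R(M, v) = -16 + M*v (R(M, v) = v*M - 16 = M*v - 16 = -16 + M*v)
k(V, D) = -7/5 - 6*V/5 (k(V, D) = ((-6*V - 4) - 3*1)/5 = ((-4 - 6*V) - 3)/5 = (-7 - 6*V)/5 = -7/5 - 6*V/5)
7637 + k(R(-12, 0), 126) = 7637 + (-7/5 - 6*(-16 - 12*0)/5) = 7637 + (-7/5 - 6*(-16 + 0)/5) = 7637 + (-7/5 - 6/5*(-16)) = 7637 + (-7/5 + 96/5) = 7637 + 89/5 = 38274/5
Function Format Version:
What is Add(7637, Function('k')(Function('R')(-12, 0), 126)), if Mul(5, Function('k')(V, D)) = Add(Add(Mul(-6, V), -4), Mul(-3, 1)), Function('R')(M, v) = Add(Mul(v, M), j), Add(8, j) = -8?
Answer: Rational(38274, 5) ≈ 7654.8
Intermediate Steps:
j = -16 (j = Add(-8, -8) = -16)
Function('R')(M, v) = Add(-16, Mul(M, v)) (Function('R')(M, v) = Add(Mul(v, M), -16) = Add(Mul(M, v), -16) = Add(-16, Mul(M, v)))
Function('k')(V, D) = Add(Rational(-7, 5), Mul(Rational(-6, 5), V)) (Function('k')(V, D) = Mul(Rational(1, 5), Add(Add(Mul(-6, V), -4), Mul(-3, 1))) = Mul(Rational(1, 5), Add(Add(-4, Mul(-6, V)), -3)) = Mul(Rational(1, 5), Add(-7, Mul(-6, V))) = Add(Rational(-7, 5), Mul(Rational(-6, 5), V)))
Add(7637, Function('k')(Function('R')(-12, 0), 126)) = Add(7637, Add(Rational(-7, 5), Mul(Rational(-6, 5), Add(-16, Mul(-12, 0))))) = Add(7637, Add(Rational(-7, 5), Mul(Rational(-6, 5), Add(-16, 0)))) = Add(7637, Add(Rational(-7, 5), Mul(Rational(-6, 5), -16))) = Add(7637, Add(Rational(-7, 5), Rational(96, 5))) = Add(7637, Rational(89, 5)) = Rational(38274, 5)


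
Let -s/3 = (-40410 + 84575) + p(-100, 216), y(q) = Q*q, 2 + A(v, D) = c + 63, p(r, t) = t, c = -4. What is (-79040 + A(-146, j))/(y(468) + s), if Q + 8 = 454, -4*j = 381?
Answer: -78983/75585 ≈ -1.0450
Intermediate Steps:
j = -381/4 (j = -1/4*381 = -381/4 ≈ -95.250)
Q = 446 (Q = -8 + 454 = 446)
A(v, D) = 57 (A(v, D) = -2 + (-4 + 63) = -2 + 59 = 57)
y(q) = 446*q
s = -133143 (s = -3*((-40410 + 84575) + 216) = -3*(44165 + 216) = -3*44381 = -133143)
(-79040 + A(-146, j))/(y(468) + s) = (-79040 + 57)/(446*468 - 133143) = -78983/(208728 - 133143) = -78983/75585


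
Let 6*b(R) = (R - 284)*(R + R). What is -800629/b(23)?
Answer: 800629/2001 ≈ 400.11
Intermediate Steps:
b(R) = R*(-284 + R)/3 (b(R) = ((R - 284)*(R + R))/6 = ((-284 + R)*(2*R))/6 = (2*R*(-284 + R))/6 = R*(-284 + R)/3)
-800629/b(23) = -800629*3/(23*(-284 + 23)) = -800629/((⅓)*23*(-261)) = -800629/(-2001) = -800629*(-1/2001) = 800629/2001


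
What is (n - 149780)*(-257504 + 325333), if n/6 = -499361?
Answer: -213386371234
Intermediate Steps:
n = -2996166 (n = 6*(-499361) = -2996166)
(n - 149780)*(-257504 + 325333) = (-2996166 - 149780)*(-257504 + 325333) = -3145946*67829 = -213386371234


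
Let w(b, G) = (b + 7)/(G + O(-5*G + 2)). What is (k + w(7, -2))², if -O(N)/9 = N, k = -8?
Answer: 199809/3025 ≈ 66.053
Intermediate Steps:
O(N) = -9*N
w(b, G) = (7 + b)/(-18 + 46*G) (w(b, G) = (b + 7)/(G - 9*(-5*G + 2)) = (7 + b)/(G - 9*(2 - 5*G)) = (7 + b)/(G + (-18 + 45*G)) = (7 + b)/(-18 + 46*G))
(k + w(7, -2))² = (-8 + (7 + 7)/(2*(-9 + 23*(-2))))² = (-8 + (½)*14/(-9 - 46))² = (-8 + (½)*14/(-55))² = (-8 + (½)*(-1/55)*14)² = (-8 - 7/55)² = (-447/55)² = 199809/3025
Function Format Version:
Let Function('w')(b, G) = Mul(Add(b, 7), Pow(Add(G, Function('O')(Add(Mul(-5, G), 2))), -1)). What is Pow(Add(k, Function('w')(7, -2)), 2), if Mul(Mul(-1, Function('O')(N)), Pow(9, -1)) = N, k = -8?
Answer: Rational(199809, 3025) ≈ 66.053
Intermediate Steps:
Function('O')(N) = Mul(-9, N)
Function('w')(b, G) = Mul(Pow(Add(-18, Mul(46, G)), -1), Add(7, b)) (Function('w')(b, G) = Mul(Add(b, 7), Pow(Add(G, Mul(-9, Add(Mul(-5, G), 2))), -1)) = Mul(Add(7, b), Pow(Add(G, Mul(-9, Add(2, Mul(-5, G)))), -1)) = Mul(Add(7, b), Pow(Add(G, Add(-18, Mul(45, G))), -1)) = Mul(Add(7, b), Pow(Add(-18, Mul(46, G)), -1)) = Mul(Pow(Add(-18, Mul(46, G)), -1), Add(7, b)))
Pow(Add(k, Function('w')(7, -2)), 2) = Pow(Add(-8, Mul(Rational(1, 2), Pow(Add(-9, Mul(23, -2)), -1), Add(7, 7))), 2) = Pow(Add(-8, Mul(Rational(1, 2), Pow(Add(-9, -46), -1), 14)), 2) = Pow(Add(-8, Mul(Rational(1, 2), Pow(-55, -1), 14)), 2) = Pow(Add(-8, Mul(Rational(1, 2), Rational(-1, 55), 14)), 2) = Pow(Add(-8, Rational(-7, 55)), 2) = Pow(Rational(-447, 55), 2) = Rational(199809, 3025)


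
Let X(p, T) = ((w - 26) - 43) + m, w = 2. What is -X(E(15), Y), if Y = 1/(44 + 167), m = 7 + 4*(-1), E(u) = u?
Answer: 64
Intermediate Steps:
m = 3 (m = 7 - 4 = 3)
Y = 1/211 ≈ 0.0047393
X(p, T) = -64 (X(p, T) = ((2 - 26) - 43) + 3 = (-24 - 43) + 3 = -67 + 3 = -64)
-X(E(15), Y) = -1*(-64) = 64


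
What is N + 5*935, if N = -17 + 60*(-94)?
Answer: -982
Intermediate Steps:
N = -5657 (N = -17 - 5640 = -5657)
N + 5*935 = -5657 + 5*935 = -5657 + 4675 = -982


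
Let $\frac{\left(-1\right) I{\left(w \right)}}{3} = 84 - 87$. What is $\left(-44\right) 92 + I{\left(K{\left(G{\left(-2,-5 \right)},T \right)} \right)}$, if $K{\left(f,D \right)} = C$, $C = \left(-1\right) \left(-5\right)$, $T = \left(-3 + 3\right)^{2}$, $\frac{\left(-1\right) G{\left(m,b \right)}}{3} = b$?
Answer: $-4039$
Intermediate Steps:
$G{\left(m,b \right)} = - 3 b$
$T = 0$ ($T = 0^{2} = 0$)
$C = 5$
$K{\left(f,D \right)} = 5$
$I{\left(w \right)} = 9$ ($I{\left(w \right)} = - 3 \left(84 - 87\right) = \left(-3\right) \left(-3\right) = 9$)
$\left(-44\right) 92 + I{\left(K{\left(G{\left(-2,-5 \right)},T \right)} \right)} = \left(-44\right) 92 + 9 = -4048 + 9 = -4039$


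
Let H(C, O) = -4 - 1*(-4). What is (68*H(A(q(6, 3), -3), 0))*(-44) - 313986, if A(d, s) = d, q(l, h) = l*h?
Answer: -313986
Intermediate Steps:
q(l, h) = h*l
H(C, O) = 0 (H(C, O) = -4 + 4 = 0)
(68*H(A(q(6, 3), -3), 0))*(-44) - 313986 = (68*0)*(-44) - 313986 = 0*(-44) - 313986 = 0 - 313986 = -313986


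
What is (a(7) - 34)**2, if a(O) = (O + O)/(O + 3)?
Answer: 26569/25 ≈ 1062.8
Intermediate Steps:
a(O) = 2*O/(3 + O) (a(O) = (2*O)/(3 + O) = 2*O/(3 + O))
(a(7) - 34)**2 = (2*7/(3 + 7) - 34)**2 = (2*7/10 - 34)**2 = (2*7*(1/10) - 34)**2 = (7/5 - 34)**2 = (-163/5)**2 = 26569/25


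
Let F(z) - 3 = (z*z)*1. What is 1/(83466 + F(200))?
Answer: 1/123469 ≈ 8.0992e-6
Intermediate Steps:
F(z) = 3 + z**2 (F(z) = 3 + (z*z)*1 = 3 + z**2*1 = 3 + z**2)
1/(83466 + F(200)) = 1/(83466 + (3 + 200**2)) = 1/(83466 + (3 + 40000)) = 1/(83466 + 40003) = 1/123469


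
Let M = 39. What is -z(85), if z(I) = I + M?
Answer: -124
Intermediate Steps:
z(I) = 39 + I (z(I) = I + 39 = 39 + I)
-z(85) = -(39 + 85) = -1*124 = -124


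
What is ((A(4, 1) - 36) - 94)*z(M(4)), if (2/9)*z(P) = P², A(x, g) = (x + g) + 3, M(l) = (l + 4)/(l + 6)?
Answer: -8784/25 ≈ -351.36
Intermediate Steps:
M(l) = (4 + l)/(6 + l)
A(x, g) = 3 + g + x (A(x, g) = (g + x) + 3 = 3 + g + x)
z(P) = 9*P²/2
((A(4, 1) - 36) - 94)*z(M(4)) = (((3 + 1 + 4) - 36) - 94)*(9*((4 + 4)/(6 + 4))²/2) = ((8 - 36) - 94)*(9*(8/10)²/2) = (-28 - 94)*(9*((⅒)*8)²/2) = -549*(⅘)² = -549*16/25 = -122*72/25 = -8784/25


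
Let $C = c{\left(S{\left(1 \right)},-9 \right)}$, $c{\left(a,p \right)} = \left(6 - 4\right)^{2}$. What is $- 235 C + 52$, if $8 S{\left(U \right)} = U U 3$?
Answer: $-888$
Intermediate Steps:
$S{\left(U \right)} = \frac{3 U^{2}}{8}$ ($S{\left(U \right)} = \frac{U U 3}{8} = \frac{U^{2} \cdot 3}{8} = \frac{3 U^{2}}{8}$)
$c{\left(a,p \right)} = 4$ ($c{\left(a,p \right)} = 2^{2} = 4$)
$C = 4$
$- 235 C + 52 = \left(-235\right) 4 + 52 = -940 + 52 = -888$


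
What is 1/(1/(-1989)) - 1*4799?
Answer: -6788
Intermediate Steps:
1/(1/(-1989)) - 1*4799 = 1/(-1/1989) - 4799 = -1989 - 4799 = -6788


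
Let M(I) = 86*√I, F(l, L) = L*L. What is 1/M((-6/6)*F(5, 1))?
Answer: -I/86 ≈ -0.011628*I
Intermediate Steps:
F(l, L) = L²
1/M((-6/6)*F(5, 1)) = 1/(86*√(-6/6*1²)) = 1/(86*√(-6*⅙*1)) = 1/(86*√(-1*1)) = 1/(86*√(-1)) = 1/(86*I) = -I/86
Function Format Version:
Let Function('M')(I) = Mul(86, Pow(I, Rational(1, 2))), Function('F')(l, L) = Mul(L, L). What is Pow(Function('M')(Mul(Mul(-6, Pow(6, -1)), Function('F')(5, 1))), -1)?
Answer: Mul(Rational(-1, 86), I) ≈ Mul(-0.011628, I)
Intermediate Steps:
Function('F')(l, L) = Pow(L, 2)
Pow(Function('M')(Mul(Mul(-6, Pow(6, -1)), Function('F')(5, 1))), -1) = Pow(Mul(86, Pow(Mul(Mul(-6, Pow(6, -1)), Pow(1, 2)), Rational(1, 2))), -1) = Pow(Mul(86, Pow(Mul(Mul(-6, Rational(1, 6)), 1), Rational(1, 2))), -1) = Pow(Mul(86, Pow(Mul(-1, 1), Rational(1, 2))), -1) = Pow(Mul(86, Pow(-1, Rational(1, 2))), -1) = Pow(Mul(86, I), -1) = Mul(Rational(-1, 86), I)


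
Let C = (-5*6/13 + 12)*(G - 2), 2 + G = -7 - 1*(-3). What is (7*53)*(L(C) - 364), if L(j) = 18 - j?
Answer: -1294790/13 ≈ -99599.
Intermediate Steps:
G = -6 (G = -2 + (-7 - 1*(-3)) = -2 + (-7 + 3) = -2 - 4 = -6)
C = -1008/13 (C = (-5*6/13 + 12)*(-6 - 2) = (-30*1/13 + 12)*(-8) = (-30/13 + 12)*(-8) = (126/13)*(-8) = -1008/13 ≈ -77.538)
(7*53)*(L(C) - 364) = (7*53)*((18 - 1*(-1008/13)) - 364) = 371*((18 + 1008/13) - 364) = 371*(1242/13 - 364) = 371*(-3490/13) = -1294790/13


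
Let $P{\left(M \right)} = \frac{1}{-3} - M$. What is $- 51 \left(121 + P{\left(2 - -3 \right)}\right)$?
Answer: $-5899$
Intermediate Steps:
$P{\left(M \right)} = - \frac{1}{3} - M$
$- 51 \left(121 + P{\left(2 - -3 \right)}\right) = - 51 \left(121 - \left(\frac{7}{3} + 3\right)\right) = - 51 \left(121 - \frac{16}{3}\right) = \left(-51\right) \frac{347}{3} = -5899$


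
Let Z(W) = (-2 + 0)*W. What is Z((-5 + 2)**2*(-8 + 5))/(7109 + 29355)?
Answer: 27/18232 ≈ 0.0014809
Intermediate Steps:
Z(W) = -2*W
Z((-5 + 2)**2*(-8 + 5))/(7109 + 29355) = (-2*(-5 + 2)**2*(-8 + 5))/(7109 + 29355) = -2*(-3)**2*(-3)/36464 = -18*(-3)*(1/36464) = -2*(-27)*(1/36464) = 54*(1/36464) = 27/18232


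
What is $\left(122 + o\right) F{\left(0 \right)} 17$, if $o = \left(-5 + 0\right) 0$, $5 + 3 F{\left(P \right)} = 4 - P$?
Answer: $- \frac{2074}{3} \approx -691.33$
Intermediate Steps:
$F{\left(P \right)} = - \frac{1}{3} - \frac{P}{3}$ ($F{\left(P \right)} = - \frac{5}{3} + \frac{4 - P}{3} = - \frac{5}{3} - \left(- \frac{4}{3} + \frac{P}{3}\right) = - \frac{1}{3} - \frac{P}{3}$)
$o = 0$ ($o = \left(-5\right) 0 = 0$)
$\left(122 + o\right) F{\left(0 \right)} 17 = \left(122 + 0\right) \left(- \frac{1}{3} - 0\right) 17 = 122 \left(- \frac{1}{3} + 0\right) 17 = 122 \left(\left(- \frac{1}{3}\right) 17\right) = 122 \left(- \frac{17}{3}\right) = - \frac{2074}{3}$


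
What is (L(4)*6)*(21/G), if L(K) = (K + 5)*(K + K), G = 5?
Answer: 9072/5 ≈ 1814.4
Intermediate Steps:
L(K) = 2*K*(5 + K) (L(K) = (5 + K)*(2*K) = 2*K*(5 + K))
(L(4)*6)*(21/G) = ((2*4*(5 + 4))*6)*(21/5) = ((2*4*9)*6)*(21*(1/5)) = (72*6)*(21/5) = 432*(21/5) = 9072/5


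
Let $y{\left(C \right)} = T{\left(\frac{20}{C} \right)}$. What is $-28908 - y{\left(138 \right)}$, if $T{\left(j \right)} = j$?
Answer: $- \frac{1994662}{69} \approx -28908.0$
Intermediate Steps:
$y{\left(C \right)} = \frac{20}{C}$
$-28908 - y{\left(138 \right)} = -28908 - \frac{20}{138} = -28908 - 20 \cdot \frac{1}{138} = -28908 - \frac{10}{69} = - \frac{1994662}{69}$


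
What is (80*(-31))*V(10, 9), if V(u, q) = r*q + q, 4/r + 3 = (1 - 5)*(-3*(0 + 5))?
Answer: -453840/19 ≈ -23886.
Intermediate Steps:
r = 4/57 (r = 4/(-3 + (1 - 5)*(-3*(0 + 5))) = 4/(-3 - (-12)*5) = 4/(-3 - 4*(-15)) = 4/(-3 + 60) = 4/57 ≈ 0.070175)
V(u, q) = 61*q/57 (V(u, q) = 4*q/57 + q = 61*q/57)
(80*(-31))*V(10, 9) = (80*(-31))*((61/57)*9) = -2480*183/19 = -453840/19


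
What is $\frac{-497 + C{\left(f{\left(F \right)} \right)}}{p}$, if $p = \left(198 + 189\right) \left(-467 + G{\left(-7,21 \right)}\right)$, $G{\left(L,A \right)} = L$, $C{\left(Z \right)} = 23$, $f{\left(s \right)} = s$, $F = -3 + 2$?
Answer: $\frac{1}{387} \approx 0.002584$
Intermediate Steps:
$F = -1$
$p = -183438$ ($p = \left(198 + 189\right) \left(-467 - 7\right) = 387 \left(-474\right) = -183438$)
$\frac{-497 + C{\left(f{\left(F \right)} \right)}}{p} = \frac{-497 + 23}{-183438} = \left(-474\right) \left(- \frac{1}{183438}\right) = \frac{1}{387}$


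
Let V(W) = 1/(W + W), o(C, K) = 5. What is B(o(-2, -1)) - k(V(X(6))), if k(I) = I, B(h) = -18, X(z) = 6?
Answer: -217/12 ≈ -18.083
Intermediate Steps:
V(W) = 1/(2*W)
B(o(-2, -1)) - k(V(X(6))) = -18 - 1/(2*6) = -18 - 1*1/12 = -18 - 1/12 = -217/12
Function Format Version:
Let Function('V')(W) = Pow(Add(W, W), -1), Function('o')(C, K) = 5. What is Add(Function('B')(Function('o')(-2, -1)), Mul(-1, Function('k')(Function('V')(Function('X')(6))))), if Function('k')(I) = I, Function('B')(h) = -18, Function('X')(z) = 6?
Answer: Rational(-217, 12) ≈ -18.083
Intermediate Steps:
Function('V')(W) = Mul(Rational(1, 2), Pow(W, -1)) (Function('V')(W) = Pow(Mul(2, W), -1) = Mul(Rational(1, 2), Pow(W, -1)))
Add(Function('B')(Function('o')(-2, -1)), Mul(-1, Function('k')(Function('V')(Function('X')(6))))) = Add(-18, Mul(-1, Mul(Rational(1, 2), Pow(6, -1)))) = Add(-18, Mul(-1, Mul(Rational(1, 2), Rational(1, 6)))) = Add(-18, Mul(-1, Rational(1, 12))) = Add(-18, Rational(-1, 12)) = Rational(-217, 12)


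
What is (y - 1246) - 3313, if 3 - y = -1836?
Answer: -2720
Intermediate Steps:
y = 1839 (y = 3 - 1*(-1836) = 3 + 1836 = 1839)
(y - 1246) - 3313 = (1839 - 1246) - 3313 = 593 - 3313 = -2720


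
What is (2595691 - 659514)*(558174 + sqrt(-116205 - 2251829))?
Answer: 1080723660798 + 1936177*I*sqrt(2368034) ≈ 1.0807e+12 + 2.9795e+9*I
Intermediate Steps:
(2595691 - 659514)*(558174 + sqrt(-116205 - 2251829)) = 1936177*(558174 + sqrt(-2368034)) = 1936177*(558174 + I*sqrt(2368034)) = 1080723660798 + 1936177*I*sqrt(2368034)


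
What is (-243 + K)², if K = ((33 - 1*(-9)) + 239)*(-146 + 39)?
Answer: 918696100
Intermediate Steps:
K = -30067 (K = ((33 + 9) + 239)*(-107) = (42 + 239)*(-107) = 281*(-107) = -30067)
(-243 + K)² = (-243 - 30067)² = (-30310)² = 918696100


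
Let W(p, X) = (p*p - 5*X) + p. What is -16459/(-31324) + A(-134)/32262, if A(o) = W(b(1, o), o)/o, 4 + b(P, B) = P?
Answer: 17783214887/33854258748 ≈ 0.52529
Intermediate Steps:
b(P, B) = -4 + P
W(p, X) = p + p**2 - 5*X (W(p, X) = (p**2 - 5*X) + p = p + p**2 - 5*X)
A(o) = (6 - 5*o)/o (A(o) = ((-4 + 1) + (-4 + 1)**2 - 5*o)/o = (-3 + (-3)**2 - 5*o)/o = (-3 + 9 - 5*o)/o = (6 - 5*o)/o)
-16459/(-31324) + A(-134)/32262 = -16459/(-31324) + (-5 + 6/(-134))/32262 = -16459*(-1/31324) + (-5 + 6*(-1/134))*(1/32262) = 16459/31324 + (-5 - 3/67)*(1/32262) = 16459/31324 - 338/67*1/32262 = 16459/31324 - 169/1080777 = 17783214887/33854258748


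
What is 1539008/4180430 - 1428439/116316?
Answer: -2896238997121/243125447940 ≈ -11.913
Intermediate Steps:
1539008/4180430 - 1428439/116316 = 1539008*(1/4180430) - 1428439*1/116316 = 769504/2090215 - 1428439/116316 = -2896238997121/243125447940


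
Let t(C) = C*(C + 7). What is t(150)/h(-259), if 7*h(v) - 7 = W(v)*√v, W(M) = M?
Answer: 11775/177286 + 435675*I*√259/177286 ≈ 0.066418 + 39.549*I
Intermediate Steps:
t(C) = C*(7 + C)
h(v) = 1 + v^(3/2)/7 (h(v) = 1 + (v*√v)/7 = 1 + v^(3/2)/7)
t(150)/h(-259) = (150*(7 + 150))/(1 + (-259)^(3/2)/7) = (150*157)/(1 + (-259*I*√259)/7) = 23550/(1 - 37*I*√259)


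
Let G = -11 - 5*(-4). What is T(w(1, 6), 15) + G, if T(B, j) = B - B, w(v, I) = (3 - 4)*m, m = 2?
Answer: 9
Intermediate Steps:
w(v, I) = -2 (w(v, I) = (3 - 4)*2 = -1*2 = -2)
T(B, j) = 0
G = 9 (G = -11 + 20 = 9)
T(w(1, 6), 15) + G = 0 + 9 = 9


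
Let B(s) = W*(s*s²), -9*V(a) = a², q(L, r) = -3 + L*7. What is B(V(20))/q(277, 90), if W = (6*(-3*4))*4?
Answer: 128000000/9801 ≈ 13060.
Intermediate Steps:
W = -288 (W = (6*(-12))*4 = -72*4 = -288)
q(L, r) = -3 + 7*L
V(a) = -a²/9
B(s) = -288*s³ (B(s) = -288*s*s² = -288*s³)
B(V(20))/q(277, 90) = (-288*(-⅑*20²)³)/(-3 + 7*277) = (-288*(-⅑*400)³)/(-3 + 1939) = -288*(-400/9)³/1936 = -288*(-64000000/729)*(1/1936) = (2048000000/81)*(1/1936) = 128000000/9801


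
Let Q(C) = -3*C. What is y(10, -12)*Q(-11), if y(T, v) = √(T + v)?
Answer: 33*I*√2 ≈ 46.669*I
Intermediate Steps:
y(10, -12)*Q(-11) = √(10 - 12)*(-3*(-11)) = √(-2)*33 = (I*√2)*33 = 33*I*√2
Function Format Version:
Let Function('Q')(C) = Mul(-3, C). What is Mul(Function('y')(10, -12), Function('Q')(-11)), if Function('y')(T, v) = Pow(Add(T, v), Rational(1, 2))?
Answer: Mul(33, I, Pow(2, Rational(1, 2))) ≈ Mul(46.669, I)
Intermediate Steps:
Mul(Function('y')(10, -12), Function('Q')(-11)) = Mul(Pow(Add(10, -12), Rational(1, 2)), Mul(-3, -11)) = Mul(Pow(-2, Rational(1, 2)), 33) = Mul(Mul(I, Pow(2, Rational(1, 2))), 33) = Mul(33, I, Pow(2, Rational(1, 2)))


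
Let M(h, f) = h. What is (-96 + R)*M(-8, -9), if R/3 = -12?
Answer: 1056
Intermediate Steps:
R = -36 (R = 3*(-12) = -36)
(-96 + R)*M(-8, -9) = (-96 - 36)*(-8) = -132*(-8) = 1056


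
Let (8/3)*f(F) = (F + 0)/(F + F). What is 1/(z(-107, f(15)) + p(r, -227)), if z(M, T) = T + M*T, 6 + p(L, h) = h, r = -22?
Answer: -8/2023 ≈ -0.0039545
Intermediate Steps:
p(L, h) = -6 + h
f(F) = 3/16 (f(F) = 3*((F + 0)/(F + F))/8 = 3*(F/((2*F)))/8 = 3*(F*(1/(2*F)))/8 = (3/8)*(½) = 3/16)
1/(z(-107, f(15)) + p(r, -227)) = 1/(3*(1 - 107)/16 + (-6 - 227)) = 1/((3/16)*(-106) - 233) = 1/(-159/8 - 233) = 1/(-2023/8) = -8/2023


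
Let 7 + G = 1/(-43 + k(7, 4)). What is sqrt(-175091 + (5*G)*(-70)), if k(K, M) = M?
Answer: 7*I*sqrt(5358639)/39 ≈ 415.49*I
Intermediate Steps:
G = -274/39 (G = -7 + 1/(-43 + 4) = -7 + 1/(-39) = -7 - 1/39 = -274/39 ≈ -7.0256)
sqrt(-175091 + (5*G)*(-70)) = sqrt(-175091 + (5*(-274/39))*(-70)) = sqrt(-175091 - 1370/39*(-70)) = sqrt(-175091 + 95900/39) = sqrt(-6732649/39) = 7*I*sqrt(5358639)/39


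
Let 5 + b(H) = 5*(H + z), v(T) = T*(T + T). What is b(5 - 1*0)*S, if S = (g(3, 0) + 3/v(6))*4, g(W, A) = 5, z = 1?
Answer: 3025/6 ≈ 504.17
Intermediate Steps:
v(T) = 2*T² (v(T) = T*(2*T) = 2*T²)
b(H) = 5*H (b(H) = -5 + 5*(H + 1) = -5 + 5*(1 + H) = -5 + (5 + 5*H) = 5*H)
S = 121/6 (S = (5 + 3/((2*6²)))*4 = (5 + 3/((2*36)))*4 = (5 + 3/72)*4 = (5 + 3*(1/72))*4 = (5 + 1/24)*4 = (121/24)*4 = 121/6 ≈ 20.167)
b(5 - 1*0)*S = (5*(5 - 1*0))*(121/6) = (5*(5 + 0))*(121/6) = (5*5)*(121/6) = 25*(121/6) = 3025/6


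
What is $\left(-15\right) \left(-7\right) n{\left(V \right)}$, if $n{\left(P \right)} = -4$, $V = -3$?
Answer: $-420$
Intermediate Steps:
$\left(-15\right) \left(-7\right) n{\left(V \right)} = \left(-15\right) \left(-7\right) \left(-4\right) = 105 \left(-4\right) = -420$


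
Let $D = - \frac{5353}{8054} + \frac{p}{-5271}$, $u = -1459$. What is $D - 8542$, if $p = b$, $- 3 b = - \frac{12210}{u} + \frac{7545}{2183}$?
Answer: $- \frac{1155066500614502597}{135211511932098} \approx -8542.7$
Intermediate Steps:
$b = - \frac{12554195}{3184997}$ ($b = - \frac{- \frac{12210}{-1459} + \frac{7545}{2183}}{3} = - \frac{\left(-12210\right) \left(- \frac{1}{1459}\right) + 7545 \cdot \frac{1}{2183}}{3} = - \frac{\frac{12210}{1459} + \frac{7545}{2183}}{3} = \left(- \frac{1}{3}\right) \frac{37662585}{3184997} = - \frac{12554195}{3184997} \approx -3.9417$)
$p = - \frac{12554195}{3184997} \approx -3.9417$
$D = - \frac{89765690521481}{135211511932098}$ ($D = - \frac{5353}{8054} - \frac{12554195}{3184997 \left(-5271\right)} = \left(-5353\right) \frac{1}{8054} - - \frac{12554195}{16788119187} = - \frac{5353}{8054} + \frac{12554195}{16788119187} = - \frac{89765690521481}{135211511932098} \approx -0.66389$)
$D - 8542 = - \frac{89765690521481}{135211511932098} - 8542 = - \frac{1155066500614502597}{135211511932098}$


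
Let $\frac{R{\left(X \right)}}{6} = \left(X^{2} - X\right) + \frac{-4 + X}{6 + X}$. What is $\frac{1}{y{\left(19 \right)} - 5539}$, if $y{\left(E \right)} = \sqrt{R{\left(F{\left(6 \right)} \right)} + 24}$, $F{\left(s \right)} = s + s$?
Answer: $- \frac{16617}{92039107} - \frac{2 \sqrt{1842}}{92039107} \approx -0.00018148$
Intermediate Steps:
$F{\left(s \right)} = 2 s$
$R{\left(X \right)} = - 6 X + 6 X^{2} + \frac{6 \left(-4 + X\right)}{6 + X}$ ($R{\left(X \right)} = 6 \left(\left(X^{2} - X\right) + \frac{-4 + X}{6 + X}\right) = 6 \left(X^{2} - X + \frac{-4 + X}{6 + X}\right) = - 6 X + 6 X^{2} + \frac{6 \left(-4 + X\right)}{6 + X}$)
$y{\left(E \right)} = \frac{2 \sqrt{1842}}{3}$ ($y{\left(E \right)} = \sqrt{\frac{6 \left(-4 + \left(2 \cdot 6\right)^{3} - 5 \cdot 2 \cdot 6 + 5 \left(2 \cdot 6\right)^{2}\right)}{6 + 2 \cdot 6} + 24} = \sqrt{\frac{6 \left(-4 + 12^{3} - 60 + 5 \cdot 12^{2}\right)}{6 + 12} + 24} = \sqrt{\frac{6 \left(-4 + 1728 - 60 + 5 \cdot 144\right)}{18} + 24} = \sqrt{6 \cdot \frac{1}{18} \left(-4 + 1728 - 60 + 720\right) + 24} = \sqrt{6 \cdot \frac{1}{18} \cdot 2384 + 24} = \sqrt{\frac{2384}{3} + 24} = \sqrt{\frac{2456}{3}} = \frac{2 \sqrt{1842}}{3}$)
$\frac{1}{y{\left(19 \right)} - 5539} = \frac{1}{\frac{2 \sqrt{1842}}{3} - 5539} = \frac{1}{-5539 + \frac{2 \sqrt{1842}}{3}}$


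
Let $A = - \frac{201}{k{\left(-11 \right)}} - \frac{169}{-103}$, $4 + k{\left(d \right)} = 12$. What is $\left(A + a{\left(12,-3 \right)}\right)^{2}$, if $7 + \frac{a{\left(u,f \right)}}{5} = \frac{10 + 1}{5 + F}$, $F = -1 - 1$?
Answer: $\frac{9851158009}{6110784} \approx 1612.1$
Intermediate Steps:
$k{\left(d \right)} = 8$ ($k{\left(d \right)} = -4 + 12 = 8$)
$F = -2$ ($F = -1 - 1 = -2$)
$A = - \frac{19351}{824}$ ($A = - \frac{201}{8} - \frac{169}{-103} = \left(-201\right) \frac{1}{8} - - \frac{169}{103} = - \frac{201}{8} + \frac{169}{103} = - \frac{19351}{824} \approx -23.484$)
$a{\left(u,f \right)} = - \frac{50}{3}$ ($a{\left(u,f \right)} = -35 + 5 \frac{10 + 1}{5 - 2} = -35 + 5 \cdot \frac{11}{3} = -35 + \frac{55}{3} = - \frac{50}{3}$)
$\left(A + a{\left(12,-3 \right)}\right)^{2} = \left(- \frac{19351}{824} - \frac{50}{3}\right)^{2} = \left(- \frac{99253}{2472}\right)^{2} = \frac{9851158009}{6110784}$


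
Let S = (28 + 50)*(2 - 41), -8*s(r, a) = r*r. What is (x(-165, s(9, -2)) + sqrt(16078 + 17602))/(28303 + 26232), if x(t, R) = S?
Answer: -234/4195 + 4*sqrt(2105)/54535 ≈ -0.052415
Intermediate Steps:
s(r, a) = -r**2/8 (s(r, a) = -r*r/8 = -r**2/8)
S = -3042 (S = 78*(-39) = -3042)
x(t, R) = -3042
(x(-165, s(9, -2)) + sqrt(16078 + 17602))/(28303 + 26232) = (-3042 + sqrt(16078 + 17602))/(28303 + 26232) = (-3042 + sqrt(33680))/54535 = (-3042 + 4*sqrt(2105))*(1/54535) = -234/4195 + 4*sqrt(2105)/54535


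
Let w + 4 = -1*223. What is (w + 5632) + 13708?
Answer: 19113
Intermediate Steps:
w = -227 (w = -4 - 1*223 = -4 - 223 = -227)
(w + 5632) + 13708 = (-227 + 5632) + 13708 = 5405 + 13708 = 19113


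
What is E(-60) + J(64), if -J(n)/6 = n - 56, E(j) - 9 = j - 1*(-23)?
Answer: -76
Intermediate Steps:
E(j) = 32 + j (E(j) = 9 + (j - 1*(-23)) = 9 + (j + 23) = 9 + (23 + j) = 32 + j)
J(n) = 336 - 6*n (J(n) = -6*(n - 56) = -6*(-56 + n) = 336 - 6*n)
E(-60) + J(64) = (32 - 60) + (336 - 6*64) = -28 + (336 - 384) = -28 - 48 = -76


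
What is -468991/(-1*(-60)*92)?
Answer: -468991/5520 ≈ -84.962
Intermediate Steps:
-468991/(-1*(-60)*92) = -468991/(60*92) = -468991/5520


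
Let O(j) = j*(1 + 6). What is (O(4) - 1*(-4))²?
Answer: 1024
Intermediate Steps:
O(j) = 7*j (O(j) = j*7 = 7*j)
(O(4) - 1*(-4))² = (7*4 - 1*(-4))² = (28 + 4)² = 32² = 1024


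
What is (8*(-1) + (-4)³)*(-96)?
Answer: 6912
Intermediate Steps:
(8*(-1) + (-4)³)*(-96) = (-8 - 64)*(-96) = -72*(-96) = 6912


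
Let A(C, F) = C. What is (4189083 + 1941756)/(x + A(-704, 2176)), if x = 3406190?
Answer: 2043613/1135162 ≈ 1.8003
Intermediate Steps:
(4189083 + 1941756)/(x + A(-704, 2176)) = (4189083 + 1941756)/(3406190 - 704) = 6130839/3405486 = 6130839*(1/3405486) = 2043613/1135162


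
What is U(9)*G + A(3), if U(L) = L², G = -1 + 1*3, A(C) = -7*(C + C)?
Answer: 120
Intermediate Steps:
A(C) = -14*C
G = 2 (G = -1 + 3 = 2)
U(9)*G + A(3) = 9²*2 - 14*3 = 81*2 - 42 = 162 - 42 = 120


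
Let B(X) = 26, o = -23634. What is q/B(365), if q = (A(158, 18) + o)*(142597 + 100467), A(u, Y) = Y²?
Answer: -2832910920/13 ≈ -2.1792e+8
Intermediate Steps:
q = -5665821840 (q = (18² - 23634)*(142597 + 100467) = (324 - 23634)*243064 = -23310*243064 = -5665821840)
q/B(365) = -5665821840/26 = -5665821840*1/26 = -2832910920/13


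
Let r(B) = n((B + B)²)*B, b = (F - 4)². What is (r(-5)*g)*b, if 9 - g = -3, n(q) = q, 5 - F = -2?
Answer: -54000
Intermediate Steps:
F = 7 (F = 5 - 1*(-2) = 5 + 2 = 7)
b = 9 (b = (7 - 4)² = 3² = 9)
g = 12 (g = 9 - 1*(-3) = 9 + 3 = 12)
r(B) = 4*B³ (r(B) = (B + B)²*B = (2*B)²*B = (4*B²)*B = 4*B³)
(r(-5)*g)*b = ((4*(-5)³)*12)*9 = ((4*(-125))*12)*9 = -500*12*9 = -6000*9 = -54000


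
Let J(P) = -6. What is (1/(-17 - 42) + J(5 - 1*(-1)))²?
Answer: 126025/3481 ≈ 36.204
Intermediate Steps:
(1/(-17 - 42) + J(5 - 1*(-1)))² = (1/(-17 - 42) - 6)² = (1/(-59) - 6)² = (-1/59 - 6)² = (-355/59)² = 126025/3481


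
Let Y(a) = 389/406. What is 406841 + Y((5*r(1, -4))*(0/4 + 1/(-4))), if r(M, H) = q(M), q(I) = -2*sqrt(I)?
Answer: 165177835/406 ≈ 4.0684e+5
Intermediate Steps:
r(M, H) = -2*sqrt(M)
Y(a) = 389/406 (Y(a) = 389*(1/406) = 389/406)
406841 + Y((5*r(1, -4))*(0/4 + 1/(-4))) = 406841 + 389/406 = 165177835/406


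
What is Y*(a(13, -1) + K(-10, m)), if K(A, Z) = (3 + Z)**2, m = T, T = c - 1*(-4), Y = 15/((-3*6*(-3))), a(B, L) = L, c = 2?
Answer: 200/9 ≈ 22.222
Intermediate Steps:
Y = 5/18 (Y = 15/((-18*(-3))) = 15/54 = 15*(1/54) = 5/18 ≈ 0.27778)
T = 6 (T = 2 - 1*(-4) = 2 + 4 = 6)
m = 6
Y*(a(13, -1) + K(-10, m)) = 5*(-1 + (3 + 6)**2)/18 = 5*(-1 + 9**2)/18 = 5*(-1 + 81)/18 = (5/18)*80 = 200/9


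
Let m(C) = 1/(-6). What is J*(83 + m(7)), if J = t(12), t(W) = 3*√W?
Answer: 497*√3 ≈ 860.83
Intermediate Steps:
m(C) = -⅙
J = 6*√3 (J = 3*√12 = 3*(2*√3) = 6*√3 ≈ 10.392)
J*(83 + m(7)) = (6*√3)*(83 - ⅙) = (6*√3)*(497/6) = 497*√3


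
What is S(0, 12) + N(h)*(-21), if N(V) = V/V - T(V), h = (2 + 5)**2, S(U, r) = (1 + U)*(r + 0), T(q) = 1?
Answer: 12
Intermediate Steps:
S(U, r) = r*(1 + U) (S(U, r) = (1 + U)*r = r*(1 + U))
h = 49 (h = 7**2 = 49)
N(V) = 0 (N(V) = V/V - 1*1 = 1 - 1 = 0)
S(0, 12) + N(h)*(-21) = 12*(1 + 0) + 0*(-21) = 12*1 + 0 = 12 + 0 = 12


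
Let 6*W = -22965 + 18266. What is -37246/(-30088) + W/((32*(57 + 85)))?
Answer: 109261429/102539904 ≈ 1.0655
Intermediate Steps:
W = -4699/6 (W = (-22965 + 18266)/6 = (⅙)*(-4699) = -4699/6 ≈ -783.17)
-37246/(-30088) + W/((32*(57 + 85))) = -37246/(-30088) - 4699*1/(32*(57 + 85))/6 = -37246*(-1/30088) - 4699/(6*(32*142)) = 18623/15044 - 4699/6/4544 = 18623/15044 - 4699/6*1/4544 = 18623/15044 - 4699/27264 = 109261429/102539904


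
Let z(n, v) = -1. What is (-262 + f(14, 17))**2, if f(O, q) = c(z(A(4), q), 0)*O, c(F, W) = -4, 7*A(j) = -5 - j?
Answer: 101124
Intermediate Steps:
A(j) = -5/7 - j/7 (A(j) = (-5 - j)/7 = -5/7 - j/7)
f(O, q) = -4*O
(-262 + f(14, 17))**2 = (-262 - 4*14)**2 = (-262 - 56)**2 = (-318)**2 = 101124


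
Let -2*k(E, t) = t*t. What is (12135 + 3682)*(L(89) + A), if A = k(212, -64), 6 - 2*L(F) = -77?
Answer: -63473621/2 ≈ -3.1737e+7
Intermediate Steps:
L(F) = 83/2 (L(F) = 3 - 1/2*(-77) = 3 + 77/2 = 83/2)
k(E, t) = -t**2/2 (k(E, t) = -t*t/2 = -t**2/2)
A = -2048 (A = -1/2*(-64)**2 = -1/2*4096 = -2048)
(12135 + 3682)*(L(89) + A) = (12135 + 3682)*(83/2 - 2048) = 15817*(-4013/2) = -63473621/2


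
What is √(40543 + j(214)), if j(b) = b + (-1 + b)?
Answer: √40970 ≈ 202.41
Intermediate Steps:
j(b) = -1 + 2*b
√(40543 + j(214)) = √(40543 + (-1 + 2*214)) = √(40543 + (-1 + 428)) = √(40543 + 427) = √40970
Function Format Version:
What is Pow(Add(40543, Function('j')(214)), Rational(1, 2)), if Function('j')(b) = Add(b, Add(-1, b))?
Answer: Pow(40970, Rational(1, 2)) ≈ 202.41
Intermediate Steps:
Function('j')(b) = Add(-1, Mul(2, b))
Pow(Add(40543, Function('j')(214)), Rational(1, 2)) = Pow(Add(40543, Add(-1, Mul(2, 214))), Rational(1, 2)) = Pow(Add(40543, Add(-1, 428)), Rational(1, 2)) = Pow(Add(40543, 427), Rational(1, 2)) = Pow(40970, Rational(1, 2))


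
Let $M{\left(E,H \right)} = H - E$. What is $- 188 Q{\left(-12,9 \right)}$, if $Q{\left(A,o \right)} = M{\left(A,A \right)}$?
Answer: $0$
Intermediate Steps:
$Q{\left(A,o \right)} = 0$ ($Q{\left(A,o \right)} = A - A = 0$)
$- 188 Q{\left(-12,9 \right)} = \left(-188\right) 0 = 0$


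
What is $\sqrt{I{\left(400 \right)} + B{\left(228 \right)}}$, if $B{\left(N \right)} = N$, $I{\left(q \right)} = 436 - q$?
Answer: $2 \sqrt{66} \approx 16.248$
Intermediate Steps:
$\sqrt{I{\left(400 \right)} + B{\left(228 \right)}} = \sqrt{\left(436 - 400\right) + 228} = \sqrt{36 + 228} = \sqrt{264} = 2 \sqrt{66}$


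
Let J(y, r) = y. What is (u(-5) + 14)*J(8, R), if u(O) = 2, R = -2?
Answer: 128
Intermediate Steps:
(u(-5) + 14)*J(8, R) = (2 + 14)*8 = 16*8 = 128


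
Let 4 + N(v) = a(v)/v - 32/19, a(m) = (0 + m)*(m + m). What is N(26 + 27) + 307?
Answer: 7739/19 ≈ 407.32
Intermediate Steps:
a(m) = 2*m² (a(m) = m*(2*m) = 2*m²)
N(v) = -108/19 + 2*v (N(v) = -4 + ((2*v²)/v - 32/19) = -4 + (2*v - 32*1/19) = -4 + (2*v - 32/19) = -4 + (-32/19 + 2*v) = -108/19 + 2*v)
N(26 + 27) + 307 = (-108/19 + 2*(26 + 27)) + 307 = (-108/19 + 2*53) + 307 = (-108/19 + 106) + 307 = 1906/19 + 307 = 7739/19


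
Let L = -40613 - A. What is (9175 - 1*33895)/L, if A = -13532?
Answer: 8240/9027 ≈ 0.91282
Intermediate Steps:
L = -27081 (L = -40613 - 1*(-13532) = -40613 + 13532 = -27081)
(9175 - 1*33895)/L = (9175 - 1*33895)/(-27081) = (9175 - 33895)*(-1/27081) = -24720*(-1/27081) = 8240/9027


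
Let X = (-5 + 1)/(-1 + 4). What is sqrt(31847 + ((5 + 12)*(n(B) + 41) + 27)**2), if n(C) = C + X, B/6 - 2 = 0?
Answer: sqrt(7663279)/3 ≈ 922.75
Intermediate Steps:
B = 12 (B = 12 + 6*0 = 12 + 0 = 12)
X = -4/3 ≈ -1.3333
n(C) = -4/3 + C (n(C) = C - 4/3 = -4/3 + C)
sqrt(31847 + ((5 + 12)*(n(B) + 41) + 27)**2) = sqrt(31847 + ((5 + 12)*((-4/3 + 12) + 41) + 27)**2) = sqrt(31847 + (17*(32/3 + 41) + 27)**2) = sqrt(31847 + (17*(155/3) + 27)**2) = sqrt(31847 + (2635/3 + 27)**2) = sqrt(31847 + (2716/3)**2) = sqrt(31847 + 7376656/9) = sqrt(7663279/9) = sqrt(7663279)/3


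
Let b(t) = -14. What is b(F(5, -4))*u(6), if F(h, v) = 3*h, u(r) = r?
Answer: -84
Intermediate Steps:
b(F(5, -4))*u(6) = -14*6 = -84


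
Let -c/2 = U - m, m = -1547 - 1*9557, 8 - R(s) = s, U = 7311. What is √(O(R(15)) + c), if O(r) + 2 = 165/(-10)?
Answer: I*√147394/2 ≈ 191.96*I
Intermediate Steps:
R(s) = 8 - s
O(r) = -37/2 (O(r) = -2 + 165/(-10) = -2 + 165*(-⅒) = -2 - 33/2 = -37/2)
m = -11104 (m = -1547 - 9557 = -11104)
c = -36830 (c = -2*(7311 - 1*(-11104)) = -2*(7311 + 11104) = -2*18415 = -36830)
√(O(R(15)) + c) = √(-37/2 - 36830) = √(-73697/2) = I*√147394/2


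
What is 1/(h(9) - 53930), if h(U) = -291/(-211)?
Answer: -211/11378939 ≈ -1.8543e-5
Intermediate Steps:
h(U) = 291/211 (h(U) = -291*(-1/211) = 291/211)
1/(h(9) - 53930) = 1/(291/211 - 53930) = 1/(-11378939/211) = -211/11378939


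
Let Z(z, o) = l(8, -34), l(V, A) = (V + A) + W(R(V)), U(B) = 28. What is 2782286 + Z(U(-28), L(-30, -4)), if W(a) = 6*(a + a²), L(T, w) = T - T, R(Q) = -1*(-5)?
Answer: 2782440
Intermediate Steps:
R(Q) = 5
L(T, w) = 0
W(a) = 6*a + 6*a²
l(V, A) = 180 + A + V (l(V, A) = (V + A) + 6*5*(1 + 5) = (A + V) + 6*5*6 = (A + V) + 180 = 180 + A + V)
Z(z, o) = 154 (Z(z, o) = 180 - 34 + 8 = 154)
2782286 + Z(U(-28), L(-30, -4)) = 2782286 + 154 = 2782440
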